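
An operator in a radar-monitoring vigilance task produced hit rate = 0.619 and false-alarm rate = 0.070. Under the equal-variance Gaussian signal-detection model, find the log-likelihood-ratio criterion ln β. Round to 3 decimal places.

ln β = 1.043

Φ⁻¹(H) = Φ⁻¹(0.619) = 0.3029
Φ⁻¹(FA) = Φ⁻¹(0.070) = -1.4758
ln β = −½·[z(H)² − z(FA)²] = −0.5 × (0.0917 − 2.1780) = 1.04315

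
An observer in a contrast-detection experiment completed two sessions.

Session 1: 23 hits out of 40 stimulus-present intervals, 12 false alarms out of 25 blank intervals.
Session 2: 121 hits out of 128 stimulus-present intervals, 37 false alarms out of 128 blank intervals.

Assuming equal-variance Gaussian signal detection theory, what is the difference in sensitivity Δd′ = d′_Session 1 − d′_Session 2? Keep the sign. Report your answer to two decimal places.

Δd′ = -1.92

Session 1: z(0.5750) = 0.189, z(0.4800) = -0.050, d' = 0.239
Session 2: z(0.9453) = 1.601, z(0.2891) = -0.556, d' = 2.157
Δd' = d'_Session 1 − d'_Session 2 = 0.239 − 2.157 = -1.918
Session 2 has the higher sensitivity.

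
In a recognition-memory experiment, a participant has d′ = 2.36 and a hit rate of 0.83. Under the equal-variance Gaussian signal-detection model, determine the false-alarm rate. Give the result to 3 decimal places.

z(hit rate) = z(0.83) = 0.9542
z(FA) = z(H) − d' = 0.9542 − 2.36 = -1.4058
false-alarm rate = Φ(-1.4058) = 0.0799

false-alarm rate = 0.080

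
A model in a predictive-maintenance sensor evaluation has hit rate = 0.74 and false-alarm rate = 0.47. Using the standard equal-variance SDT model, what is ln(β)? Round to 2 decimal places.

Φ⁻¹(0.74) = 0.643, Φ⁻¹(0.47) = -0.075
ln β = −½·[z(H)² − z(FA)²] = −0.5 × (0.413 − 0.006) = -0.2035

ln β = -0.20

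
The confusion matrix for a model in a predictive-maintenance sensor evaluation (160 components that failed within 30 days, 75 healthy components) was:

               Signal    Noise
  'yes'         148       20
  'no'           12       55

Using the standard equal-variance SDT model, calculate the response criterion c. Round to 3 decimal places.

c = -0.408

H = 148/160 = 0.9250
FA = 20/75 = 0.2667
z(H) = 1.4395
z(FA) = -0.6228
c = −½·[z(H) + z(FA)] = −0.5 × (1.4395 + (-0.6228)) = -0.40835
c < 0: the model has a liberal response bias.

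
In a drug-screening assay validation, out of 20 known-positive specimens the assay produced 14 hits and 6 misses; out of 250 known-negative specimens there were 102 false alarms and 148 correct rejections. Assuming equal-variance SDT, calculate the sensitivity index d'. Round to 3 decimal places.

d' = 0.757

H = 14/20 = 0.7000
FA = 102/250 = 0.4080
z(H) = z(0.7000) = 0.5244
z(FA) = z(0.4080) = -0.2327
d' = z(H) − z(FA) = 0.5244 − (-0.2327) = 0.7571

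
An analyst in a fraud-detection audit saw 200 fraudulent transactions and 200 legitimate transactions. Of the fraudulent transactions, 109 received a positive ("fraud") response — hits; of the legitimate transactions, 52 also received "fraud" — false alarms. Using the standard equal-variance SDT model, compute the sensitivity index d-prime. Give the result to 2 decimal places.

H = 109/200 = 0.5450
FA = 52/200 = 0.2600
Φ⁻¹(H) = 0.1130
Φ⁻¹(FA) = -0.6433
d' = z(H) − z(FA) = 0.1130 − (-0.6433) = 0.7563

d-prime = 0.76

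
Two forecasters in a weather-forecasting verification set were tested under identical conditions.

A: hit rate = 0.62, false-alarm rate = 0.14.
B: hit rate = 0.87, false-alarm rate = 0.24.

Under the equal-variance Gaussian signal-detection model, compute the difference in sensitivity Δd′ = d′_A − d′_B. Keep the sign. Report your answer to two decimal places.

A: z(0.62) = 0.305, z(0.14) = -1.080, d' = 1.385
B: z(0.87) = 1.126, z(0.24) = -0.706, d' = 1.832
Δd' = d'_A − d'_B = 1.385 − 1.832 = -0.447
B has the higher sensitivity.

Δd′ = -0.45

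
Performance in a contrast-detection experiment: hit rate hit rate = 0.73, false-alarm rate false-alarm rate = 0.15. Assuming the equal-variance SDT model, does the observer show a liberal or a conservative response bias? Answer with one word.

z(H) = 0.613, z(FA) = -1.036
c = −½·(z(H) + z(FA)) = 0.2115
c > 0 → conservative criterion (biased toward responding “no”).

conservative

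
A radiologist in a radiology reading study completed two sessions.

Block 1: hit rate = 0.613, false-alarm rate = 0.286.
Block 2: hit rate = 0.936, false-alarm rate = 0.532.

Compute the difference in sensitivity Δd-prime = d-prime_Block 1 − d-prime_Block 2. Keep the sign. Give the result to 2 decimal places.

Δd-prime = -0.59

Block 1: z(0.613) = 0.287, z(0.286) = -0.565, d' = 0.852
Block 2: z(0.936) = 1.522, z(0.532) = 0.080, d' = 1.442
Δd' = d'_Block 1 − d'_Block 2 = 0.852 − 1.442 = -0.590
Block 2 has the higher sensitivity.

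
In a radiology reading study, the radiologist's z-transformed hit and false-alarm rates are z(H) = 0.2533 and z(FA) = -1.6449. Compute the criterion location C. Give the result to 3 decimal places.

c = −½·[z(H) + z(FA)] = −½·(0.2533 + (-1.6449)) = 0.6958
c > 0: the radiologist has a conservative response bias.

C = 0.696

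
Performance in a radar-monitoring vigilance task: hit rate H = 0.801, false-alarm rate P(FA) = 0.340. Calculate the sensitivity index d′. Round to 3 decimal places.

d′ = 1.258

Φ⁻¹(H) = 0.8452
Φ⁻¹(FA) = -0.4125
d' = z(H) − z(FA) = 0.8452 − (-0.4125) = 1.2577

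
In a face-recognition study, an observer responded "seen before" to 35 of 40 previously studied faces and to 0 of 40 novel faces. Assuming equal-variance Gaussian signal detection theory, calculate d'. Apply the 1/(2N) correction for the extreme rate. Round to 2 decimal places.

The false-alarm rate is 0/40 = 0, so apply the 1/(2N) correction: FA → 1/(2·40) = 0.01250.
z(H) = z(0.87500) = 1.150
z(FA) = z(0.01250) = -2.241
d' = 1.150 − (-2.241) = 3.391

d' = 3.39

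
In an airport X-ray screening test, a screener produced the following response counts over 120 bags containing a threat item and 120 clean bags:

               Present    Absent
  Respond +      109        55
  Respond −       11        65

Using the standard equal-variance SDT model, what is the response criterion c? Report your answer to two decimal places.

H = 109/120 = 0.9083
FA = 55/120 = 0.4583
z(0.9083) = 1.330, z(0.4583) = -0.105
c = −½·[z(H) + z(FA)] = −0.5 × (1.330 + (-0.105)) = -0.6125

c = -0.61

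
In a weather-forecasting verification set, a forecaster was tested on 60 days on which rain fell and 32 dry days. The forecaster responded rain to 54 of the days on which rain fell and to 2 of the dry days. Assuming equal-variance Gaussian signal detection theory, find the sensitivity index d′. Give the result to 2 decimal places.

d′ = 2.82

H = 54/60 = 0.9000
FA = 2/32 = 0.0625
z(0.9000) = 1.282, z(0.0625) = -1.534
d' = z(H) − z(FA) = 1.282 − (-1.534) = 2.816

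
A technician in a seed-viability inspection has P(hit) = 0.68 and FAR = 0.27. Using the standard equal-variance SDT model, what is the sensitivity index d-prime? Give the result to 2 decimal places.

d-prime = 1.08

z(0.68) = 0.468, z(0.27) = -0.613
d' = z(H) − z(FA) = 0.468 − (-0.613) = 1.081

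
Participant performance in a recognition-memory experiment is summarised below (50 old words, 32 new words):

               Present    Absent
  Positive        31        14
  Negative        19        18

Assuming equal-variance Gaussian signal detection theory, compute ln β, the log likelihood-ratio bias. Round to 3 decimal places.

H = 31/50 = 0.6200
FA = 14/32 = 0.4375
z(0.6200) = 0.3055, z(0.4375) = -0.1573
ln β = −½·[z(H)² − z(FA)²] = −0.5 × (0.0933 − 0.0247) = -0.0343

ln β = -0.034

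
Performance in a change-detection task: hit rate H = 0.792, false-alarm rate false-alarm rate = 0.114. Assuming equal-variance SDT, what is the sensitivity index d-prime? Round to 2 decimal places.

d-prime = 2.02

z(0.792) = 0.813, z(0.114) = -1.206
d' = z(H) − z(FA) = 0.813 − (-1.206) = 2.019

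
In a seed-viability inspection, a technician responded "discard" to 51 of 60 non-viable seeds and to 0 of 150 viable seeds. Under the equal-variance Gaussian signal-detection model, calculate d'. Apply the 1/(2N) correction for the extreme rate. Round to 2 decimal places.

The false-alarm rate is 0/150 = 0, so apply the 1/(2N) correction: FA → 1/(2·150) = 0.00333.
z(H) = z(0.85000) = 1.036
z(FA) = z(0.00333) = -2.713
d' = 1.036 − (-2.713) = 3.749

d' = 3.75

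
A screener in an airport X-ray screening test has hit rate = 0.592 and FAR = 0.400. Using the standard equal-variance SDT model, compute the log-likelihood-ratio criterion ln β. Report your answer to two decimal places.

ln β = 0.01

z(0.592) = 0.233, z(0.400) = -0.253
ln β = −½·[z(H)² − z(FA)²] = −0.5 × (0.054 − 0.064) = 0.005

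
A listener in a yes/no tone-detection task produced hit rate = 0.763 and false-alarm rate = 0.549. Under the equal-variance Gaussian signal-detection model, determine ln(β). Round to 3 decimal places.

ln β = -0.249

z(H) = z(0.763) = 0.7160
z(FA) = z(0.549) = 0.1231
ln β = −½·[z(H)² − z(FA)²] = −0.5 × (0.5127 − 0.0152) = -0.24875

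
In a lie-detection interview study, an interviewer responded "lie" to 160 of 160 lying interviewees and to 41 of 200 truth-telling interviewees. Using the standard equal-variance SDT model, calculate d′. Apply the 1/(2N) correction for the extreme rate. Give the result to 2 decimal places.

The hit rate is 160/160 = 1, so apply the 1/(2N) correction: H → 1 − 1/(2·160) = 0.99687.
z(H) = z(0.99687) = 2.734
z(FA) = z(0.20500) = -0.824
d' = 2.734 − (-0.824) = 3.558

d′ = 3.56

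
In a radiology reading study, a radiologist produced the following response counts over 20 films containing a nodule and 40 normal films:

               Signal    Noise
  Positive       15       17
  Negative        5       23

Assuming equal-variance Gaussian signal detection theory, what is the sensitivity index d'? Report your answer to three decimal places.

d' = 0.864

H = 15/20 = 0.7500
FA = 17/40 = 0.4250
z(H) = z(0.7500) = 0.6745
z(FA) = z(0.4250) = -0.1891
d' = z(H) − z(FA) = 0.6745 − (-0.1891) = 0.8636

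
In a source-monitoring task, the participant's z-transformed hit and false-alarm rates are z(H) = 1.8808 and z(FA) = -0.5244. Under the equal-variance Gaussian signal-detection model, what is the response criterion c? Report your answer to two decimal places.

c = −½·[z(H) + z(FA)] = −½·(1.8808 + (-0.5244)) = -0.6782
c < 0: the participant has a liberal response bias.

c = -0.68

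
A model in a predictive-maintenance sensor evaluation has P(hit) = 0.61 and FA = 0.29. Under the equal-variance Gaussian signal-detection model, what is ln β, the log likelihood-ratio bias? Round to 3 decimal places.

ln β = 0.114

Φ⁻¹(0.61) = 0.2793, Φ⁻¹(0.29) = -0.5534
ln β = −½·[z(H)² − z(FA)²] = −0.5 × (0.0780 − 0.3063) = 0.11415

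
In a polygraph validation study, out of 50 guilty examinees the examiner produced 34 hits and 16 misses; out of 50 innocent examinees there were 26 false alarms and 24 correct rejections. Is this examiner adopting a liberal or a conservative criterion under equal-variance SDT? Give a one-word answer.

liberal

z(H) = 0.468, z(FA) = 0.050
c = −½·(z(H) + z(FA)) = -0.259
c < 0 → liberal criterion (biased toward responding “yes”).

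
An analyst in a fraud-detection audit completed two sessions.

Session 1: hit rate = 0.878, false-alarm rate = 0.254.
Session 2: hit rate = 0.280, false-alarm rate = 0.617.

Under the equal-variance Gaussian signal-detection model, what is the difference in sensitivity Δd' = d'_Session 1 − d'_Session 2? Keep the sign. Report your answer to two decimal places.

Session 1: z(0.878) = 1.165, z(0.254) = -0.662, d' = 1.827
Session 2: z(0.280) = -0.583, z(0.617) = 0.298, d' = -0.881
Δd' = d'_Session 1 − d'_Session 2 = 1.827 − (-0.881) = 2.708
Session 1 has the higher sensitivity.

Δd' = 2.71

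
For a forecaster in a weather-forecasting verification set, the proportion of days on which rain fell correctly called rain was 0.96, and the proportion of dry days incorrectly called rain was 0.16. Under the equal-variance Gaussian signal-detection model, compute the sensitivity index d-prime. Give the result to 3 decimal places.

d-prime = 2.745

z(0.96) = 1.7507, z(0.16) = -0.9945
d' = z(H) − z(FA) = 1.7507 − (-0.9945) = 2.7452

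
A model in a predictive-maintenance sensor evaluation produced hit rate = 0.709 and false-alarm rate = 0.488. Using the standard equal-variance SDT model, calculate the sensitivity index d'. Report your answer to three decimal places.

z(H) = 0.5505
z(FA) = -0.0301
d' = z(H) − z(FA) = 0.5505 − (-0.0301) = 0.5806

d' = 0.581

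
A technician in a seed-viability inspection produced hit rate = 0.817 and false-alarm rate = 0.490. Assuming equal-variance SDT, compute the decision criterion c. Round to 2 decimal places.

z(H) = 0.9040
z(FA) = -0.0251
c = −½·[z(H) + z(FA)] = −0.5 × (0.9040 + (-0.0251)) = -0.43945
c < 0: the technician has a liberal response bias.

c = -0.44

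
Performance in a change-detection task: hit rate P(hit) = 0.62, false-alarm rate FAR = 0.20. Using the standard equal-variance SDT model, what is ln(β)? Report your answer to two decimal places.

ln β = 0.31

z(0.62) = 0.305, z(0.20) = -0.842
ln β = −½·[z(H)² − z(FA)²] = −0.5 × (0.093 − 0.709) = 0.308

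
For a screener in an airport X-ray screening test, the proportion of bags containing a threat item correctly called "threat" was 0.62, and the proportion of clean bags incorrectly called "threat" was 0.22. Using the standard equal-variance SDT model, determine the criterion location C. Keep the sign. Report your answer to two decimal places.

Φ⁻¹(H) = Φ⁻¹(0.62) = 0.305
Φ⁻¹(FA) = Φ⁻¹(0.22) = -0.772
c = −½·[z(H) + z(FA)] = −0.5 × (0.305 + (-0.772)) = 0.2335

C = 0.23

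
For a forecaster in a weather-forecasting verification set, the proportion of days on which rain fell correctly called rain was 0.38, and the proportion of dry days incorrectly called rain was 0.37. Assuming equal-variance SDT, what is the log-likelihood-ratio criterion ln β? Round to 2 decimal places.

Φ⁻¹(H) = Φ⁻¹(0.38) = -0.305
Φ⁻¹(FA) = Φ⁻¹(0.37) = -0.332
ln β = −½·[z(H)² − z(FA)²] = −0.5 × (0.093 − 0.110) = 0.0085

ln β = 0.01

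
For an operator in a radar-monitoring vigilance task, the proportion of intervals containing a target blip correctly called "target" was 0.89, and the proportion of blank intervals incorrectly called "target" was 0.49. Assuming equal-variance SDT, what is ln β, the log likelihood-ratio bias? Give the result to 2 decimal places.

ln β = -0.75

Φ⁻¹(H) = Φ⁻¹(0.89) = 1.227
Φ⁻¹(FA) = Φ⁻¹(0.49) = -0.025
ln β = −½·[z(H)² − z(FA)²] = −0.5 × (1.506 − 0.001) = -0.7525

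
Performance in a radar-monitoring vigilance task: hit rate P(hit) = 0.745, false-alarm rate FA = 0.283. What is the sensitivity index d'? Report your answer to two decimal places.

z(0.745) = 0.6588, z(0.283) = -0.5740
d' = z(H) − z(FA) = 0.6588 − (-0.5740) = 1.2328

d' = 1.23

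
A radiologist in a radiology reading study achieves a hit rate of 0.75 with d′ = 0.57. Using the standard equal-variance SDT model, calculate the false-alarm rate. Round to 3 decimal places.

false-alarm rate = 0.542

z(hit rate) = z(0.75) = 0.6745
z(FA) = z(H) − d' = 0.6745 − 0.57 = 0.1045
false-alarm rate = Φ(0.1045) = 0.5416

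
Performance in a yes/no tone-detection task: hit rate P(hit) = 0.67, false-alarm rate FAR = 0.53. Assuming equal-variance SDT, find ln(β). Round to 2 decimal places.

ln β = -0.09

z(0.67) = 0.440, z(0.53) = 0.075
ln β = −½·[z(H)² − z(FA)²] = −0.5 × (0.194 − 0.006) = -0.094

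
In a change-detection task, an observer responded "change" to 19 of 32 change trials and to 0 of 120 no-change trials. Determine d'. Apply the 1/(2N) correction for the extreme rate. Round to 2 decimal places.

The false-alarm rate is 0/120 = 0, so apply the 1/(2N) correction: FA → 1/(2·120) = 0.00417.
z(H) = z(0.59375) = 0.237
z(FA) = z(0.00417) = -2.638
d' = 0.237 − (-2.638) = 2.875

d' = 2.88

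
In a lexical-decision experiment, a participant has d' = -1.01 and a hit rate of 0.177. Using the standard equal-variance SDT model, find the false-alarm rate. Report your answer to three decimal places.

false-alarm rate = 0.533

z(hit rate) = z(0.177) = -0.9269
z(FA) = z(H) − d' = -0.9269 − (-1.01) = 0.0831
false-alarm rate = Φ(0.0831) = 0.5331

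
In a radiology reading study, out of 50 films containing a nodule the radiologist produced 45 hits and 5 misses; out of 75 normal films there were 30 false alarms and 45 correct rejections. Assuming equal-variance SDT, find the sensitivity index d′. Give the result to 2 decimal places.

d′ = 1.53

H = 45/50 = 0.9000
FA = 30/75 = 0.4000
z(H) = 1.2816
z(FA) = -0.2533
d' = z(H) − z(FA) = 1.2816 − (-0.2533) = 1.5349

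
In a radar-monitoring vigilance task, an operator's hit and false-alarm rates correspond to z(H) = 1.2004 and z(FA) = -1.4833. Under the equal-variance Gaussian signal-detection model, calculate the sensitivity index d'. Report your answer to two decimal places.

d' = 2.68

d' = z(H) − z(FA) = 1.2004 − (-1.4833) = 2.6837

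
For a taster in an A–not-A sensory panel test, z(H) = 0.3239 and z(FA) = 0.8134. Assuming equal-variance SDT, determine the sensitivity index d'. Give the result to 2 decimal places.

d' = -0.49

d' = z(H) − z(FA) = 0.3239 − 0.8134 = -0.4895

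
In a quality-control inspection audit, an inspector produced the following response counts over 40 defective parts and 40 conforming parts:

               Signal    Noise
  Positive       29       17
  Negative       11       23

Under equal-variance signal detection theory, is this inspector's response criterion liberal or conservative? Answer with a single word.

z(H) = 0.598, z(FA) = -0.189
c = −½·(z(H) + z(FA)) = -0.2045
c < 0 → liberal criterion (biased toward responding “yes”).

liberal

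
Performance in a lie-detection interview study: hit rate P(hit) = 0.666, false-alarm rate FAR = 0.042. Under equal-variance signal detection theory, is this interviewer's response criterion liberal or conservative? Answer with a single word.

conservative

z(H) = 0.429, z(FA) = -1.728
c = −½·(z(H) + z(FA)) = 0.6495
c > 0 → conservative criterion (biased toward responding “no”).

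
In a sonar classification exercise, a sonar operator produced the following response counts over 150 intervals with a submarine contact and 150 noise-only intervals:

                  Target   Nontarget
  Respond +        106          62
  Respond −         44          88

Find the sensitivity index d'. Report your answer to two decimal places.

d' = 0.76

H = 106/150 = 0.7067
FA = 62/150 = 0.4133
z(H) = 0.5438
z(FA) = -0.2191
d' = z(H) − z(FA) = 0.5438 − (-0.2191) = 0.7629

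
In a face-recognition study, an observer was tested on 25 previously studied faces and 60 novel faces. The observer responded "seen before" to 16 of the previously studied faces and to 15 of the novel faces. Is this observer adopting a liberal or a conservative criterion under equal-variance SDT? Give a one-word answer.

conservative

z(H) = 0.358, z(FA) = -0.674
c = −½·(z(H) + z(FA)) = 0.158
c > 0 → conservative criterion (biased toward responding “no”).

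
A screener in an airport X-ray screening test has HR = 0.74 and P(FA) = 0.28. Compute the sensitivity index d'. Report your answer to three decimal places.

z(H) = z(0.74) = 0.6433
z(FA) = z(0.28) = -0.5828
d' = z(H) − z(FA) = 0.6433 − (-0.5828) = 1.2261

d' = 1.226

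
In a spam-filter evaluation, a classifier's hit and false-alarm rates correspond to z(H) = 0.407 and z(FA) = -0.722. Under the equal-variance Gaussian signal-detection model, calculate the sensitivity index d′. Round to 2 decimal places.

d' = z(H) − z(FA) = 0.407 − (-0.722) = 1.129

d′ = 1.13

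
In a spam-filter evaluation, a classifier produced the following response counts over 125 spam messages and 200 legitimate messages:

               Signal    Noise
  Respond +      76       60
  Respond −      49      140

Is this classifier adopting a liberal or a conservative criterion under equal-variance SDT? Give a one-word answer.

z(H) = 0.274, z(FA) = -0.524
c = −½·(z(H) + z(FA)) = 0.125
c > 0 → conservative criterion (biased toward responding “no”).

conservative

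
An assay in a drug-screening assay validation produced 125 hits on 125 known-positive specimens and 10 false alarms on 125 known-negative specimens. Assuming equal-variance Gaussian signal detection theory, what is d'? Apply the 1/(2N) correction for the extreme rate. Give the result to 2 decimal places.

d' = 4.06

The hit rate is 125/125 = 1, so apply the 1/(2N) correction: H → 1 − 1/(2·125) = 0.99600.
z(H) = z(0.99600) = 2.652
z(FA) = z(0.08000) = -1.405
d' = 2.652 − (-1.405) = 4.057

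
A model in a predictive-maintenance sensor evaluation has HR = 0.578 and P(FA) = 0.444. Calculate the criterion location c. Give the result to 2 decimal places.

c = -0.03

Φ⁻¹(H) = Φ⁻¹(0.578) = 0.1968
Φ⁻¹(FA) = Φ⁻¹(0.444) = -0.1408
c = −½·[z(H) + z(FA)] = −0.5 × (0.1968 + (-0.1408)) = -0.0280
c < 0: the model has a liberal response bias.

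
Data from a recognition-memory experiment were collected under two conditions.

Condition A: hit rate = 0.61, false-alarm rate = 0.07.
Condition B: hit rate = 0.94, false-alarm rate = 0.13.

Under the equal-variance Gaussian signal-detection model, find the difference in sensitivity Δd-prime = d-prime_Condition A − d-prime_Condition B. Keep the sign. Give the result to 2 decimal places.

Condition A: z(0.61) = 0.279, z(0.07) = -1.476, d' = 1.755
Condition B: z(0.94) = 1.555, z(0.13) = -1.126, d' = 2.681
Δd' = d'_Condition A − d'_Condition B = 1.755 − 2.681 = -0.926
Condition B has the higher sensitivity.

Δd-prime = -0.93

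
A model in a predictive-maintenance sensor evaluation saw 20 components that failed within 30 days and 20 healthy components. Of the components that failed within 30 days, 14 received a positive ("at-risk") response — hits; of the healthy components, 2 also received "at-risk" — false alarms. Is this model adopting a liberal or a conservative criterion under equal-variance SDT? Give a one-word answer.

z(H) = 0.524, z(FA) = -1.282
c = −½·(z(H) + z(FA)) = 0.379
c > 0 → conservative criterion (biased toward responding “no”).

conservative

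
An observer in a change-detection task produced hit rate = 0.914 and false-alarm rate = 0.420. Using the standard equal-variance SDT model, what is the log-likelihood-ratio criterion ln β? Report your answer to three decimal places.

ln β = -0.912

Φ⁻¹(H) = Φ⁻¹(0.914) = 1.3658
Φ⁻¹(FA) = Φ⁻¹(0.420) = -0.2019
ln β = −½·[z(H)² − z(FA)²] = −0.5 × (1.8654 − 0.0408) = -0.9123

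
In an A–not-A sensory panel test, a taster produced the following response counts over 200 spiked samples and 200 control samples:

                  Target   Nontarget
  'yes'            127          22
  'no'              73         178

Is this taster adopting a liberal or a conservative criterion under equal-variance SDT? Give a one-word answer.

conservative

z(H) = 0.345, z(FA) = -1.227
c = −½·(z(H) + z(FA)) = 0.441
c > 0 → conservative criterion (biased toward responding “no”).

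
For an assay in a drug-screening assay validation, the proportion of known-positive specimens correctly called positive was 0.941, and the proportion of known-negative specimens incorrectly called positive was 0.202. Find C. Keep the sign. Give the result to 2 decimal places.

Φ⁻¹(0.941) = 1.5632, Φ⁻¹(0.202) = -0.8345
c = −½·[z(H) + z(FA)] = −0.5 × (1.5632 + (-0.8345)) = -0.36435
c < 0: the assay has a liberal response bias.

C = -0.36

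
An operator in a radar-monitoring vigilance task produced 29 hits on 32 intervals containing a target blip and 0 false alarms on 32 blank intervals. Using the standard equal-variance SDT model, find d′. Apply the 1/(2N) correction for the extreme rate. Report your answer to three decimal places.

The false-alarm rate is 0/32 = 0, so apply the 1/(2N) correction: FA → 1/(2·32) = 0.01562.
z(H) = z(0.90625) = 1.3180
z(FA) = z(0.01562) = -2.1540
d' = 1.3180 − (-2.1540) = 3.4720

d′ = 3.472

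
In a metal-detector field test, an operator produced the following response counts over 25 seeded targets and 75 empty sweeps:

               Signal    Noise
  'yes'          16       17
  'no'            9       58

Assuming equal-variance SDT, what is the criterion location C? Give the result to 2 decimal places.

C = 0.20

H = 16/25 = 0.6400
FA = 17/75 = 0.2267
z(H) = z(0.6400) = 0.3585
z(FA) = z(0.2267) = -0.7498
c = −½·[z(H) + z(FA)] = −0.5 × (0.3585 + (-0.7498)) = 0.19565
c > 0: the operator has a conservative response bias.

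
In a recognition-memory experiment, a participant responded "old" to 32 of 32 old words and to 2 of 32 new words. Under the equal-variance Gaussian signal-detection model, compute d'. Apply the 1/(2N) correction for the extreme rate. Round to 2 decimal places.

The hit rate is 32/32 = 1, so apply the 1/(2N) correction: H → 1 − 1/(2·32) = 0.98438.
z(H) = z(0.98438) = 2.154
z(FA) = z(0.06250) = -1.534
d' = 2.154 − (-1.534) = 3.688

d' = 3.69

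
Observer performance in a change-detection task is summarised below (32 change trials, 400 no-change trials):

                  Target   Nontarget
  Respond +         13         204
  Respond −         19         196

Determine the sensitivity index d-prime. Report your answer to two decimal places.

d-prime = -0.26

H = 13/32 = 0.4062
FA = 204/400 = 0.5100
z(H) = z(0.4062) = -0.2373
z(FA) = z(0.5100) = 0.0251
d' = z(H) − z(FA) = -0.2373 − 0.0251 = -0.2624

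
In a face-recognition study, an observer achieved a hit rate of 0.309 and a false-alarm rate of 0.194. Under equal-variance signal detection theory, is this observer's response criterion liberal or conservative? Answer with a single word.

z(H) = -0.499, z(FA) = -0.863
c = −½·(z(H) + z(FA)) = 0.681
c > 0 → conservative criterion (biased toward responding “no”).

conservative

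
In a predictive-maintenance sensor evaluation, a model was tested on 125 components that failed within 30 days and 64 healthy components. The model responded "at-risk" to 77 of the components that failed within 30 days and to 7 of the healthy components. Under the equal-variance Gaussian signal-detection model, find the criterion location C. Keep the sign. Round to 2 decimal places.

H = 77/125 = 0.6160
FA = 7/64 = 0.1094
Φ⁻¹(H) = Φ⁻¹(0.6160) = 0.2950
Φ⁻¹(FA) = Φ⁻¹(0.1094) = -1.2297
c = −½·[z(H) + z(FA)] = −0.5 × (0.2950 + (-1.2297)) = 0.46735

C = 0.47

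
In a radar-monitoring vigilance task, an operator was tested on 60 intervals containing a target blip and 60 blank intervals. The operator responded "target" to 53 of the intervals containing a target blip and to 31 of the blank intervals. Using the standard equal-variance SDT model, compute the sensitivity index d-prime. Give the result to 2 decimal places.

d-prime = 1.15

H = 53/60 = 0.8833
FA = 31/60 = 0.5167
z(H) = z(0.8833) = 1.1916
z(FA) = z(0.5167) = 0.0419
d' = z(H) − z(FA) = 1.1916 − 0.0419 = 1.1497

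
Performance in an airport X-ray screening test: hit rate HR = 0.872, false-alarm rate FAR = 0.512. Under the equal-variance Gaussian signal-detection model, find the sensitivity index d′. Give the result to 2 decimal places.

Φ⁻¹(H) = Φ⁻¹(0.872) = 1.136
Φ⁻¹(FA) = Φ⁻¹(0.512) = 0.030
d' = z(H) − z(FA) = 1.136 − 0.030 = 1.106

d′ = 1.11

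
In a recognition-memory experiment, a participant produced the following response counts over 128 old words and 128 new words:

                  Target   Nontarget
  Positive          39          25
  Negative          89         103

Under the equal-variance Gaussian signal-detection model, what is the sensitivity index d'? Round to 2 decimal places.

H = 39/128 = 0.3047
FA = 25/128 = 0.1953
z(H) = -0.511
z(FA) = -0.859
d' = z(H) − z(FA) = -0.511 − (-0.859) = 0.348

d' = 0.35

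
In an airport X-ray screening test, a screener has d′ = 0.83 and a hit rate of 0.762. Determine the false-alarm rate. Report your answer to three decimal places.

false-alarm rate = 0.453

z(hit rate) = z(0.762) = 0.7128
z(FA) = z(H) − d' = 0.7128 − 0.83 = -0.1172
false-alarm rate = Φ(-0.1172) = 0.4534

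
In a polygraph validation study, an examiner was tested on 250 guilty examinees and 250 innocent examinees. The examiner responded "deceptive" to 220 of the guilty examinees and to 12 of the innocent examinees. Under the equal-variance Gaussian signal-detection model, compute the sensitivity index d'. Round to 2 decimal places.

d' = 2.84

H = 220/250 = 0.8800
FA = 12/250 = 0.0480
Φ⁻¹(0.8800) = 1.1750, Φ⁻¹(0.0480) = -1.6646
d' = z(H) − z(FA) = 1.1750 − (-1.6646) = 2.8396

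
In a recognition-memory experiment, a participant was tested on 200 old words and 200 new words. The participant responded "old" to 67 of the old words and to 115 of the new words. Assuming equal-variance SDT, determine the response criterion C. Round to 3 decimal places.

C = 0.119

H = 67/200 = 0.3350
FA = 115/200 = 0.5750
z(H) = z(0.3350) = -0.4261
z(FA) = z(0.5750) = 0.1891
c = −½·[z(H) + z(FA)] = −0.5 × (-0.4261 + 0.1891) = 0.1185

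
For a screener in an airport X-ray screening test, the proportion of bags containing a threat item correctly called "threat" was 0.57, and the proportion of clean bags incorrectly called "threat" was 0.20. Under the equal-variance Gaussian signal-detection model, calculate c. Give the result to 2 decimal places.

c = 0.33

Φ⁻¹(H) = Φ⁻¹(0.57) = 0.1764
Φ⁻¹(FA) = Φ⁻¹(0.20) = -0.8416
c = −½·[z(H) + z(FA)] = −0.5 × (0.1764 + (-0.8416)) = 0.3326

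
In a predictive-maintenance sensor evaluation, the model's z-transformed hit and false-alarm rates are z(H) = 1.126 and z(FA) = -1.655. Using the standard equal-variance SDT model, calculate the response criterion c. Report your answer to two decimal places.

c = 0.26

c = −½·[z(H) + z(FA)] = −½·(1.126 + (-1.655)) = 0.2645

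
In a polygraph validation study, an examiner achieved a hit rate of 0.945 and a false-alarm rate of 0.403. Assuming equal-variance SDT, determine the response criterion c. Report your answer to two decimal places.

Φ⁻¹(0.945) = 1.5982, Φ⁻¹(0.403) = -0.2456
c = −½·[z(H) + z(FA)] = −0.5 × (1.5982 + (-0.2456)) = -0.6763
c < 0: the examiner has a liberal response bias.

c = -0.68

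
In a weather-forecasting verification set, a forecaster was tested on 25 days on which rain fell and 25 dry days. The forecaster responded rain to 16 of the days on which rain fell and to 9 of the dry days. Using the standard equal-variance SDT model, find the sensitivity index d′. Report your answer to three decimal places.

H = 16/25 = 0.6400
FA = 9/25 = 0.3600
z(H) = 0.3585
z(FA) = -0.3585
d' = z(H) − z(FA) = 0.3585 − (-0.3585) = 0.7170

d′ = 0.717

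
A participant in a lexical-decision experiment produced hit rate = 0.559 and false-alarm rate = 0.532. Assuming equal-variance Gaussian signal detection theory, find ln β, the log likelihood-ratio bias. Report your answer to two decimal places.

ln β = -0.01

Φ⁻¹(0.559) = 0.148, Φ⁻¹(0.532) = 0.080
ln β = −½·[z(H)² − z(FA)²] = −0.5 × (0.022 − 0.006) = -0.008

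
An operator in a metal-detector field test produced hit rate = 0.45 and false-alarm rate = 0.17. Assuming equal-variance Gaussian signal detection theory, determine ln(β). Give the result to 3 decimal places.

z(H) = z(0.45) = -0.1257
z(FA) = z(0.17) = -0.9542
ln β = −½·[z(H)² − z(FA)²] = −0.5 × (0.0158 − 0.9105) = 0.44735

ln β = 0.447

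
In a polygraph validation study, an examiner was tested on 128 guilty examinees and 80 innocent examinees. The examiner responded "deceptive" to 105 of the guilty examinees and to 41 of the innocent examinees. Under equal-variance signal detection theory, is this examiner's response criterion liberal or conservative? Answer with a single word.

z(H) = 0.917, z(FA) = 0.031
c = −½·(z(H) + z(FA)) = -0.474
c < 0 → liberal criterion (biased toward responding “yes”).

liberal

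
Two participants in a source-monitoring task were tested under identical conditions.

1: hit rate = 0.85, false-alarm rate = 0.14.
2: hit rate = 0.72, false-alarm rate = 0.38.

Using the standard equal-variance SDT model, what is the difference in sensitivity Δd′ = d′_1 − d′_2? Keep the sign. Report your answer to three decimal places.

1: z(0.85) = 1.0364, z(0.14) = -1.0803, d' = 2.1167
2: z(0.72) = 0.5828, z(0.38) = -0.3055, d' = 0.8883
Δd' = d'_1 − d'_2 = 2.1167 − 0.8883 = 1.2284
1 has the higher sensitivity.

Δd′ = 1.228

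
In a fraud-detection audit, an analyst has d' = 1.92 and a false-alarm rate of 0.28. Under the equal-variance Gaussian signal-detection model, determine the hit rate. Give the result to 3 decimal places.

hit rate = 0.909

z(false-alarm rate) = z(0.28) = -0.5828
z(H) = z(FA) + d' = -0.5828 + 1.92 = 1.3372
hit rate = Φ(1.3372) = 0.9094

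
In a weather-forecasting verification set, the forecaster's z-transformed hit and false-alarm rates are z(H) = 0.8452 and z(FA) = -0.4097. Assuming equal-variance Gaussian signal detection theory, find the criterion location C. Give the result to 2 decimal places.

c = −½·[z(H) + z(FA)] = −½·(0.8452 + (-0.4097)) = -0.21775

C = -0.22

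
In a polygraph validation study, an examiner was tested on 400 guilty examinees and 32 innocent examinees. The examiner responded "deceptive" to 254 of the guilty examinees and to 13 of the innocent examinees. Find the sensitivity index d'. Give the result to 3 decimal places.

d' = 0.582

H = 254/400 = 0.6350
FA = 13/32 = 0.4062
Φ⁻¹(H) = Φ⁻¹(0.6350) = 0.3451
Φ⁻¹(FA) = Φ⁻¹(0.4062) = -0.2373
d' = z(H) − z(FA) = 0.3451 − (-0.2373) = 0.5824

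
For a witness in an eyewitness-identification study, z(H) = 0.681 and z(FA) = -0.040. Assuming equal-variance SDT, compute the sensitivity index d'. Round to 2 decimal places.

d' = 0.72

d' = z(H) − z(FA) = 0.681 − (-0.040) = 0.721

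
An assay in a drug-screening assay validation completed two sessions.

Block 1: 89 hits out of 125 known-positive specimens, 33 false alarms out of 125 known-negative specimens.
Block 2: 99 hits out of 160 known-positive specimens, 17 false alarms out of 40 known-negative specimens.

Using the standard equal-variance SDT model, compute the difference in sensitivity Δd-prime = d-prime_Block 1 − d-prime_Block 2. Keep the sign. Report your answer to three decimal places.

Δd-prime = 0.699

Block 1: z(0.7120) = 0.5592, z(0.2640) = -0.6311, d' = 1.1903
Block 2: z(0.6188) = 0.3023, z(0.4250) = -0.1891, d' = 0.4914
Δd' = d'_Block 1 − d'_Block 2 = 1.1903 − 0.4914 = 0.6989
Block 1 has the higher sensitivity.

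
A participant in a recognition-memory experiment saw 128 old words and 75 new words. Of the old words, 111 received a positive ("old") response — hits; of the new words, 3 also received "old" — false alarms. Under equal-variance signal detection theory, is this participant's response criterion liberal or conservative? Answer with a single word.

z(H) = 1.113, z(FA) = -1.751
c = −½·(z(H) + z(FA)) = 0.319
c > 0 → conservative criterion (biased toward responding “no”).

conservative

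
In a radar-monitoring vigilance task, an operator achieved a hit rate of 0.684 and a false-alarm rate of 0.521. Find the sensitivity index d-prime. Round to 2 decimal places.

Φ⁻¹(H) = Φ⁻¹(0.684) = 0.4789
Φ⁻¹(FA) = Φ⁻¹(0.521) = 0.0527
d' = z(H) − z(FA) = 0.4789 − 0.0527 = 0.4262

d-prime = 0.43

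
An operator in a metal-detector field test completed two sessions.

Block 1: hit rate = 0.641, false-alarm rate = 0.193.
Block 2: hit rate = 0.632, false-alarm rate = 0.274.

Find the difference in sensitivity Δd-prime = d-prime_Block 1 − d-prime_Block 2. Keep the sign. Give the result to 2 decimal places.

Block 1: z(0.641) = 0.361, z(0.193) = -0.867, d' = 1.228
Block 2: z(0.632) = 0.337, z(0.274) = -0.601, d' = 0.938
Δd' = d'_Block 1 − d'_Block 2 = 1.228 − 0.938 = 0.290
Block 1 has the higher sensitivity.

Δd-prime = 0.29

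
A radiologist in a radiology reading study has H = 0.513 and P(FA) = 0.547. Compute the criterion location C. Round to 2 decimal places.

C = -0.08

z(0.513) = 0.033, z(0.547) = 0.118
c = −½·[z(H) + z(FA)] = −0.5 × (0.033 + 0.118) = -0.0755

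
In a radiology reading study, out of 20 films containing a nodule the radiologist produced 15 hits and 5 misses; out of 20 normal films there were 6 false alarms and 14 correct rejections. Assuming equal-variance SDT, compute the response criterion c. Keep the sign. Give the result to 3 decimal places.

c = -0.075

H = 15/20 = 0.7500
FA = 6/20 = 0.3000
Φ⁻¹(H) = Φ⁻¹(0.7500) = 0.6745
Φ⁻¹(FA) = Φ⁻¹(0.3000) = -0.5244
c = −½·[z(H) + z(FA)] = −0.5 × (0.6745 + (-0.5244)) = -0.07505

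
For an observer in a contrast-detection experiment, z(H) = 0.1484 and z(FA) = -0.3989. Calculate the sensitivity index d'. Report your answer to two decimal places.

d' = 0.55

d' = z(H) − z(FA) = 0.1484 − (-0.3989) = 0.5473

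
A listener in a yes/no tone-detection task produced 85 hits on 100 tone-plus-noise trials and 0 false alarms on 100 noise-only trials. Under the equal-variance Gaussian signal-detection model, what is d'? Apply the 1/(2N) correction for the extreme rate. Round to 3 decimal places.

d' = 3.612

The false-alarm rate is 0/100 = 0, so apply the 1/(2N) correction: FA → 1/(2·100) = 0.00500.
z(H) = z(0.85000) = 1.0364
z(FA) = z(0.00500) = -2.5758
d' = 1.0364 − (-2.5758) = 3.6122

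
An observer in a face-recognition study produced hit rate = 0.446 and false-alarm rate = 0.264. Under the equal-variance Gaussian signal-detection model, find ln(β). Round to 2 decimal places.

z(H) = z(0.446) = -0.136
z(FA) = z(0.264) = -0.631
ln β = −½·[z(H)² − z(FA)²] = −0.5 × (0.018 − 0.398) = 0.190

ln β = 0.19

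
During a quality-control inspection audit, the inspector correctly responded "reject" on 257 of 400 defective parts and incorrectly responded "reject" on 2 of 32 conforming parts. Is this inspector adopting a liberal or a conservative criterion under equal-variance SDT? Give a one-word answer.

z(H) = 0.365, z(FA) = -1.534
c = −½·(z(H) + z(FA)) = 0.5845
c > 0 → conservative criterion (biased toward responding “no”).

conservative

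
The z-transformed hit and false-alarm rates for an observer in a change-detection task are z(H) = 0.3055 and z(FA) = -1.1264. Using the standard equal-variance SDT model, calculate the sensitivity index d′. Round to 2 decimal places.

d' = z(H) − z(FA) = 0.3055 − (-1.1264) = 1.4319

d′ = 1.43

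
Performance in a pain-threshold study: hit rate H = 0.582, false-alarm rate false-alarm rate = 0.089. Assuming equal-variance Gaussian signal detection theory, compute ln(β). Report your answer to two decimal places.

ln β = 0.89

z(H) = 0.207
z(FA) = -1.347
ln β = −½·[z(H)² − z(FA)²] = −0.5 × (0.043 − 1.814) = 0.8855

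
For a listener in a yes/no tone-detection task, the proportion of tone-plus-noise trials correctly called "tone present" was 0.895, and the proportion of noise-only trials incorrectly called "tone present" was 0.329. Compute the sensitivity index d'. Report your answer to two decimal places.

z(H) = 1.2536
z(FA) = -0.4427
d' = z(H) − z(FA) = 1.2536 − (-0.4427) = 1.6963

d' = 1.70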